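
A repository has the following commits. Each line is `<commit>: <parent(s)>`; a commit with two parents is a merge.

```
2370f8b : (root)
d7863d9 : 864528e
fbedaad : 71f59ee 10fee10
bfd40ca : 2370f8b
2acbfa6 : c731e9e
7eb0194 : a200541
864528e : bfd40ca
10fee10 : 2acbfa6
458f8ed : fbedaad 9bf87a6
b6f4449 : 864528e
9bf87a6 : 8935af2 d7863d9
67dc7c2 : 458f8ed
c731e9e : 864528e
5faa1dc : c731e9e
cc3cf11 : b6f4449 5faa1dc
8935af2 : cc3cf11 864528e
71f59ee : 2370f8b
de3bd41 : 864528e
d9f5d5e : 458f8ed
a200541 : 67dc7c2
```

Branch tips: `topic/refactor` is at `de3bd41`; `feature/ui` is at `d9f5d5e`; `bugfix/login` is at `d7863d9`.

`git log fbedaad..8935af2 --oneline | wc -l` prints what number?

4

Reachable from 8935af2: {2370f8b, 5faa1dc, 864528e, 8935af2, b6f4449, bfd40ca, c731e9e, cc3cf11}.
Reachable from fbedaad: {10fee10, 2370f8b, 2acbfa6, 71f59ee, 864528e, bfd40ca, c731e9e, fbedaad}.
In 8935af2's history but not fbedaad's: {5faa1dc, 8935af2, b6f4449, cc3cf11} — 4 commits.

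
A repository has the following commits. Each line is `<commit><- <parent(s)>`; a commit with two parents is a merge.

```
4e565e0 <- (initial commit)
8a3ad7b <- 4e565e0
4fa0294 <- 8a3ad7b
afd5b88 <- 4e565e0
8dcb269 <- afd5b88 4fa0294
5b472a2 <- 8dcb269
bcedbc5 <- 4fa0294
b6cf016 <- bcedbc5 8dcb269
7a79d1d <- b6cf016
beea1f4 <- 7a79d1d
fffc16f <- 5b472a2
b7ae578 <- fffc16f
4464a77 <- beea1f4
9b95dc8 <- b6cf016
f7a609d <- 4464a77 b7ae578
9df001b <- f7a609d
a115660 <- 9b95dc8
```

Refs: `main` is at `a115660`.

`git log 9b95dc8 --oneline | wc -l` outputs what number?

Walking parent pointers from 9b95dc8: reachable set = {4e565e0, 4fa0294, 8a3ad7b, 8dcb269, 9b95dc8, afd5b88, b6cf016, bcedbc5}.
That is 8 commits.

8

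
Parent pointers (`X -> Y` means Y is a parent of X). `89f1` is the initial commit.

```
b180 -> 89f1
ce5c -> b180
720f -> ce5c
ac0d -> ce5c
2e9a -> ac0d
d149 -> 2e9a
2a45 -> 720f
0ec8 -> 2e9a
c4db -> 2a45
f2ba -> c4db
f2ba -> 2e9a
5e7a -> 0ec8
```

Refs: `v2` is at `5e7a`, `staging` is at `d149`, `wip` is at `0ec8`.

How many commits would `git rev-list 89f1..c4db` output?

Reachable from c4db: {2a45, 720f, 89f1, b180, c4db, ce5c}.
Reachable from 89f1: {89f1}.
In c4db's history but not 89f1's: {2a45, 720f, b180, c4db, ce5c} — 5 commits.

5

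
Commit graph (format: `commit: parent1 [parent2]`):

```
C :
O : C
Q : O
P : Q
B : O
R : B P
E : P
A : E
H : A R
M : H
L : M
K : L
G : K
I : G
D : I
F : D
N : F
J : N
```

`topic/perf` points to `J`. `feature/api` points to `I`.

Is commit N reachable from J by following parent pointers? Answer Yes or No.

Yes

Ancestors of J (commits reachable by following parents): {A, B, C, D, E, F, G, H, I, J, K, L, M, N, O, P, Q, R}.
N is in that set, so it is an ancestor of J.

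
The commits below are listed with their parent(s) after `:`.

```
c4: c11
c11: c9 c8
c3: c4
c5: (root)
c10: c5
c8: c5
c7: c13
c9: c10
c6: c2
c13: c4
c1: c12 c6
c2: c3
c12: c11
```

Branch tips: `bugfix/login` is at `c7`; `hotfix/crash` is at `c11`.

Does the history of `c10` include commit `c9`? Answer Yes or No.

Ancestors of c10: {c10, c5}.
c9 is not in that set, so it is not an ancestor of c10.

No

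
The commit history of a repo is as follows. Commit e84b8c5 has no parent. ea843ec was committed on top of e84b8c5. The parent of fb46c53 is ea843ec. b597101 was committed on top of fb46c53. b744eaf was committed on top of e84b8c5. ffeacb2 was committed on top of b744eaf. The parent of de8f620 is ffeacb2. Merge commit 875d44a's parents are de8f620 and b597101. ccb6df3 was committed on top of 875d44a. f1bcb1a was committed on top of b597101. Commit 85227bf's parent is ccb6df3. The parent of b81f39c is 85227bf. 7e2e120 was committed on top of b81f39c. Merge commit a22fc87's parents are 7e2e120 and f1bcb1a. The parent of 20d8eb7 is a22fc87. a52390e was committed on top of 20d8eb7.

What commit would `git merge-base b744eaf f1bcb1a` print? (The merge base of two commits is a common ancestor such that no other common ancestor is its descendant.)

e84b8c5

Ancestors of b744eaf: {b744eaf, e84b8c5}.
Ancestors of f1bcb1a: {b597101, e84b8c5, ea843ec, f1bcb1a, fb46c53}.
Common ancestors: {e84b8c5}.
The only common ancestor is e84b8c5, so it is the merge base.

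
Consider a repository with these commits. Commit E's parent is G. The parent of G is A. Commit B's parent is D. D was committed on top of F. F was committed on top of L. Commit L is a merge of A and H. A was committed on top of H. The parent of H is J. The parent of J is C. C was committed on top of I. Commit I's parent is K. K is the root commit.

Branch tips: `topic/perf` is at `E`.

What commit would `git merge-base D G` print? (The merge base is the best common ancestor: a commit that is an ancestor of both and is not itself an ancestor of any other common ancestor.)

A

Ancestors of D: {A, C, D, F, H, I, J, K, L}.
Ancestors of G: {A, C, G, H, I, J, K}.
Common ancestors: {A, C, H, I, J, K}.
Among these, A is not an ancestor of any other common ancestor — it is the merge base.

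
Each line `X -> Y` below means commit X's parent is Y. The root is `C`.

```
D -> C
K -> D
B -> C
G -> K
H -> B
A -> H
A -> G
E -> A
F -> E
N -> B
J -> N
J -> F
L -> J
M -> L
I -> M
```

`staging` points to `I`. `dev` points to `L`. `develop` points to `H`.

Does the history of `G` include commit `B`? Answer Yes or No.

No

Ancestors of G: {C, D, G, K}.
B is not in that set, so it is not an ancestor of G.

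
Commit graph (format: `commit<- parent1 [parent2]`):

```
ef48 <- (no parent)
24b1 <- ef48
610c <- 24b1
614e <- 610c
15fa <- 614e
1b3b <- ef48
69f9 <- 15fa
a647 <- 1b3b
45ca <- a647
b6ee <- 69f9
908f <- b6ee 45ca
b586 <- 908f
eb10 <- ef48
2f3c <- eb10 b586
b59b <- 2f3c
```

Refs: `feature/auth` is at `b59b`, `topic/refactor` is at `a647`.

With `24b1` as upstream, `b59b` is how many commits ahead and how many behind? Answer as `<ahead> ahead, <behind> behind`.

Reachable from b59b: {15fa, 1b3b, 24b1, 2f3c, 45ca, 610c, 614e, 69f9, 908f, a647, b586, b59b, b6ee, eb10, ef48}.
Reachable from 24b1: {24b1, ef48}.
Only in b59b's history (ahead): {15fa, 1b3b, 2f3c, 45ca, 610c, 614e, 69f9, 908f, a647, b586, b59b, b6ee, eb10} — 13.
Only in 24b1's history (behind): {} — 0.

13 ahead, 0 behind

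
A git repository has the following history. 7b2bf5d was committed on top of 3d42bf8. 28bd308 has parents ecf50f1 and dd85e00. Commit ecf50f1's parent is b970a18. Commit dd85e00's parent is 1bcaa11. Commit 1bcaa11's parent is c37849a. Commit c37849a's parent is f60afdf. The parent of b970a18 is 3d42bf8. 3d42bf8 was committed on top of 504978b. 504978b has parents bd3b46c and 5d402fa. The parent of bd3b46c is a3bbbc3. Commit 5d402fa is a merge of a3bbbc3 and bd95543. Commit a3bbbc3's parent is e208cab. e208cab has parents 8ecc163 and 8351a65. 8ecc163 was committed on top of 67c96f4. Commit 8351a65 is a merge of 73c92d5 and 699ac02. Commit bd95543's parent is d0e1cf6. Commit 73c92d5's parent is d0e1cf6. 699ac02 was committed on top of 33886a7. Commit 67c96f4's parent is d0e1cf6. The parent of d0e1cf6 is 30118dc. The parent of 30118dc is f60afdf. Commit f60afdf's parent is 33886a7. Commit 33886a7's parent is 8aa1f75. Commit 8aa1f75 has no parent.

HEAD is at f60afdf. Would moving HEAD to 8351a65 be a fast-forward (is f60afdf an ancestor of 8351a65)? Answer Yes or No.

Yes

A fast-forward from f60afdf to 8351a65 is possible iff f60afdf is an ancestor of 8351a65.
Ancestors of 8351a65: {30118dc, 33886a7, 699ac02, 73c92d5, 8351a65, 8aa1f75, d0e1cf6, f60afdf}.
f60afdf is among them, so fast-forward is possible.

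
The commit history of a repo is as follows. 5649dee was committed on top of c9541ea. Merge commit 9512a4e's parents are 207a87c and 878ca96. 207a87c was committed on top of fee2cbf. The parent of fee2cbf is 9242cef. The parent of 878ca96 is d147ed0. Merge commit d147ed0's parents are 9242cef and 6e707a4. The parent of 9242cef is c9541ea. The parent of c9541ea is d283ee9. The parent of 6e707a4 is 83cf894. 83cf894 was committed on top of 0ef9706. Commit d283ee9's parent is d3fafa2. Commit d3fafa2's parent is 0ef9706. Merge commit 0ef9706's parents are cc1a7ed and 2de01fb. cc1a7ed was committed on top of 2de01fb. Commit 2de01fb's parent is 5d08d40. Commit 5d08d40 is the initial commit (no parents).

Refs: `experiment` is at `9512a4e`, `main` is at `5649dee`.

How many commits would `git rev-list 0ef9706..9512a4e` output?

11

Reachable from 9512a4e: {0ef9706, 207a87c, 2de01fb, 5d08d40, 6e707a4, 83cf894, 878ca96, 9242cef, 9512a4e, c9541ea, cc1a7ed, d147ed0, d283ee9, d3fafa2, fee2cbf}.
Reachable from 0ef9706: {0ef9706, 2de01fb, 5d08d40, cc1a7ed}.
In 9512a4e's history but not 0ef9706's: {207a87c, 6e707a4, 83cf894, 878ca96, 9242cef, 9512a4e, c9541ea, d147ed0, d283ee9, d3fafa2, fee2cbf} — 11 commits.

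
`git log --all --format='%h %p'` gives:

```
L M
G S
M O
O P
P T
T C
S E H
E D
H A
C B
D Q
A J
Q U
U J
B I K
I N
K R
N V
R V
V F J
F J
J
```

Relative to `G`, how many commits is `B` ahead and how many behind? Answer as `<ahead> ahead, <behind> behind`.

7 ahead, 8 behind

Reachable from B: {B, F, I, J, K, N, R, V}.
Reachable from G: {A, D, E, G, H, J, Q, S, U}.
Only in B's history (ahead): {B, F, I, K, N, R, V} — 7.
Only in G's history (behind): {A, D, E, G, H, Q, S, U} — 8.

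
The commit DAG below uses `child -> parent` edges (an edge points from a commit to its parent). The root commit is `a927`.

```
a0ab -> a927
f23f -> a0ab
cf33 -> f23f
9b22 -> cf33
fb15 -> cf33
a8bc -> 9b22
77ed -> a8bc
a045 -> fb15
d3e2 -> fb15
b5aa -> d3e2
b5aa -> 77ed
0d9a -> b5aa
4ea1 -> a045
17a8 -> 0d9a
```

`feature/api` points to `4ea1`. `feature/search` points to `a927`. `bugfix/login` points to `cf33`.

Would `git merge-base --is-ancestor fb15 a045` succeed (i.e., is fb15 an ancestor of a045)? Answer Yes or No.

Yes

Ancestors of a045 (commits reachable by following parents): {a045, a0ab, a927, cf33, f23f, fb15}.
fb15 is in that set, so it is an ancestor of a045.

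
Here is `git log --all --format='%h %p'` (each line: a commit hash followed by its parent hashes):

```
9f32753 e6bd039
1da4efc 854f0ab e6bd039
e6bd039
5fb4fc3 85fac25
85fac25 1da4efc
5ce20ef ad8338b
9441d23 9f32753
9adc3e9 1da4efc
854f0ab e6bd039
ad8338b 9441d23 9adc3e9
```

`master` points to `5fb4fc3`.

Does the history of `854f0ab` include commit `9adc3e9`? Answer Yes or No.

No

Ancestors of 854f0ab: {854f0ab, e6bd039}.
9adc3e9 is not in that set, so it is not an ancestor of 854f0ab.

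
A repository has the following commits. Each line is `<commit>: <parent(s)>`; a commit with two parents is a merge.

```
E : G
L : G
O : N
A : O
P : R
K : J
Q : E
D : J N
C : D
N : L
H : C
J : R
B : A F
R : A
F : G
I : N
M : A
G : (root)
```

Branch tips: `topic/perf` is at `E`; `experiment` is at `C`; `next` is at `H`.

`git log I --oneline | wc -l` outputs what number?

4

Walking parent pointers from I: reachable set = {G, I, L, N}.
That is 4 commits.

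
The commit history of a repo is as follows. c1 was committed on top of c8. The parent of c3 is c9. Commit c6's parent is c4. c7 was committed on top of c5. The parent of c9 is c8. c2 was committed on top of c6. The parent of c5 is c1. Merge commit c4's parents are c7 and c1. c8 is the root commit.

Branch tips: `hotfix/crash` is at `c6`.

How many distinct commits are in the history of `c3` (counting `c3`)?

Walking parent pointers from c3: reachable set = {c3, c8, c9}.
That is 3 commits.

3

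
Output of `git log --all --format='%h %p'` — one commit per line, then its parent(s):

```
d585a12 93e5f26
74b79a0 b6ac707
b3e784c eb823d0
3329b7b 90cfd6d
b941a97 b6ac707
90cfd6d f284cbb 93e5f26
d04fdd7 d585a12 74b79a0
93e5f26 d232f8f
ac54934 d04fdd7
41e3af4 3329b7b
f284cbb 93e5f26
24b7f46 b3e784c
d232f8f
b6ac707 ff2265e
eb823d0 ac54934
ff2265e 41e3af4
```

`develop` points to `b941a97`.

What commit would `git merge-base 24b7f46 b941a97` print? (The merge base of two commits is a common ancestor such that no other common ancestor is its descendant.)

b6ac707

Ancestors of 24b7f46: {24b7f46, 3329b7b, 41e3af4, 74b79a0, 90cfd6d, 93e5f26, ac54934, b3e784c, b6ac707, d04fdd7, d232f8f, d585a12, eb823d0, f284cbb, ff2265e}.
Ancestors of b941a97: {3329b7b, 41e3af4, 90cfd6d, 93e5f26, b6ac707, b941a97, d232f8f, f284cbb, ff2265e}.
Common ancestors: {3329b7b, 41e3af4, 90cfd6d, 93e5f26, b6ac707, d232f8f, f284cbb, ff2265e}.
Among these, b6ac707 is not an ancestor of any other common ancestor — it is the merge base.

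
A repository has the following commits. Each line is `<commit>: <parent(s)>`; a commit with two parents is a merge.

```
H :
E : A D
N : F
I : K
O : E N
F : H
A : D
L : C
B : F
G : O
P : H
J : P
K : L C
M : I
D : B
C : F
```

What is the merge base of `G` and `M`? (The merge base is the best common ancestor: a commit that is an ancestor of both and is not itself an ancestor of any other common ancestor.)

F

Ancestors of G: {A, B, D, E, F, G, H, N, O}.
Ancestors of M: {C, F, H, I, K, L, M}.
Common ancestors: {F, H}.
Among these, F is not an ancestor of any other common ancestor — it is the merge base.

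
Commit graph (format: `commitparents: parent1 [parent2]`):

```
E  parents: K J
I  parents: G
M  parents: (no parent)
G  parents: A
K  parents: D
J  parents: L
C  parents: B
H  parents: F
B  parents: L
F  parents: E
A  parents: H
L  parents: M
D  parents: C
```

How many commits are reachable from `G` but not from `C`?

Reachable from G: {A, B, C, D, E, F, G, H, J, K, L, M}.
Reachable from C: {B, C, L, M}.
In G's history but not C's: {A, D, E, F, G, H, J, K} — 8 commits.

8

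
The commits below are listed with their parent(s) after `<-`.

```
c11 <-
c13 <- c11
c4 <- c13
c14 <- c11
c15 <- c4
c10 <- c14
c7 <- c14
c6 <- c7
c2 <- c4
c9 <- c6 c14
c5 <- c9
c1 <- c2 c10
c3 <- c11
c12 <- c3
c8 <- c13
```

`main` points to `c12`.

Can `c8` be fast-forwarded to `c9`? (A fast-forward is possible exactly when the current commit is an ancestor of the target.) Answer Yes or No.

A fast-forward from c8 to c9 is possible iff c8 is an ancestor of c9.
Ancestors of c9: {c11, c14, c6, c7, c9}.
c8 is not among them, so fast-forward is not possible.

No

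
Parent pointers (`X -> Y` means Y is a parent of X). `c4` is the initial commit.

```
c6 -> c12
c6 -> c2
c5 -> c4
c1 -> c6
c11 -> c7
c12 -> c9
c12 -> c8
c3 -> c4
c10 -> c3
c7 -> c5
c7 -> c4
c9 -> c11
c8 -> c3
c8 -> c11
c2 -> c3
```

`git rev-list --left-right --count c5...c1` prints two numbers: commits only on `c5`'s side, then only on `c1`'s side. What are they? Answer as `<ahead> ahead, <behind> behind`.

Reachable from c5: {c4, c5}.
Reachable from c1: {c1, c11, c12, c2, c3, c4, c5, c6, c7, c8, c9}.
Only in c5's history (ahead): {} — 0.
Only in c1's history (behind): {c1, c11, c12, c2, c3, c6, c7, c8, c9} — 9.

0 ahead, 9 behind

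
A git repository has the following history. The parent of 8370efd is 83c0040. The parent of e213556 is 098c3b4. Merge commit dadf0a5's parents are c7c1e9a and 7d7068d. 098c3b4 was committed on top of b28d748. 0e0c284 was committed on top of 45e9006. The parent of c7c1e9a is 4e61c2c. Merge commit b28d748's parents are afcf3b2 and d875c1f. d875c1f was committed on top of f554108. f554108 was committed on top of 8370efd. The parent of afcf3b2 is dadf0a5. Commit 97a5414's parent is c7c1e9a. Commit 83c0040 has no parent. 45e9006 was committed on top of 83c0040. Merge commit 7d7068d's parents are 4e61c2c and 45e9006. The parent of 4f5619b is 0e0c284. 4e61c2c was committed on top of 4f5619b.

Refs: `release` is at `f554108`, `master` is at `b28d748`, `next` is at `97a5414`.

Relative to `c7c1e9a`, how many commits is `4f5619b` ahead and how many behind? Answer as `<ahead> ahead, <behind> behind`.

0 ahead, 2 behind

Reachable from 4f5619b: {0e0c284, 45e9006, 4f5619b, 83c0040}.
Reachable from c7c1e9a: {0e0c284, 45e9006, 4e61c2c, 4f5619b, 83c0040, c7c1e9a}.
Only in 4f5619b's history (ahead): {} — 0.
Only in c7c1e9a's history (behind): {4e61c2c, c7c1e9a} — 2.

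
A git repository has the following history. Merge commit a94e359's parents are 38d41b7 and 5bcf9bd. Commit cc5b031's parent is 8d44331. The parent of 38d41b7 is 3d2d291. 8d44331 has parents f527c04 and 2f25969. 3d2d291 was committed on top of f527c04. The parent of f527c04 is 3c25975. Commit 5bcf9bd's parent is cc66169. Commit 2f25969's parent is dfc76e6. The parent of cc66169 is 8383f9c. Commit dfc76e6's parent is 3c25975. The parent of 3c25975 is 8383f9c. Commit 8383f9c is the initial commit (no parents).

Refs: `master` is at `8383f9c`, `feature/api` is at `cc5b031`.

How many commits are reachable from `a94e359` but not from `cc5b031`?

Reachable from a94e359: {38d41b7, 3c25975, 3d2d291, 5bcf9bd, 8383f9c, a94e359, cc66169, f527c04}.
Reachable from cc5b031: {2f25969, 3c25975, 8383f9c, 8d44331, cc5b031, dfc76e6, f527c04}.
In a94e359's history but not cc5b031's: {38d41b7, 3d2d291, 5bcf9bd, a94e359, cc66169} — 5 commits.

5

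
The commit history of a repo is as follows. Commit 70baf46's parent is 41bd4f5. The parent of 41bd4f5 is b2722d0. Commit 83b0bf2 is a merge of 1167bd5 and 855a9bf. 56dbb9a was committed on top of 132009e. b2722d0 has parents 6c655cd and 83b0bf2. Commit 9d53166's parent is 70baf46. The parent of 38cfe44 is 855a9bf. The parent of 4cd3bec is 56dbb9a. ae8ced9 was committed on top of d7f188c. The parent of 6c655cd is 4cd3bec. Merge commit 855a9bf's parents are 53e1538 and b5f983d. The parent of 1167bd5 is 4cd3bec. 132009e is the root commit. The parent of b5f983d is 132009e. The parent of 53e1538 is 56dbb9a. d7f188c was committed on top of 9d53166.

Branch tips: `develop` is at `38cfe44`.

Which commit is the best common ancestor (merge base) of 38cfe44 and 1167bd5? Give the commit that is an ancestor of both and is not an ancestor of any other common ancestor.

Ancestors of 38cfe44: {132009e, 38cfe44, 53e1538, 56dbb9a, 855a9bf, b5f983d}.
Ancestors of 1167bd5: {1167bd5, 132009e, 4cd3bec, 56dbb9a}.
Common ancestors: {132009e, 56dbb9a}.
Among these, 56dbb9a is not an ancestor of any other common ancestor — it is the merge base.

56dbb9a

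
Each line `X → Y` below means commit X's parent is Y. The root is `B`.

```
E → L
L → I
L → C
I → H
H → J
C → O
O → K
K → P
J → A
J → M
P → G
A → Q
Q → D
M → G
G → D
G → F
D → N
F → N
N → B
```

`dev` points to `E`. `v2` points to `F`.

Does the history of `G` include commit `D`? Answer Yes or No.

Ancestors of G (commits reachable by following parents): {B, D, F, G, N}.
D is in that set, so it is an ancestor of G.

Yes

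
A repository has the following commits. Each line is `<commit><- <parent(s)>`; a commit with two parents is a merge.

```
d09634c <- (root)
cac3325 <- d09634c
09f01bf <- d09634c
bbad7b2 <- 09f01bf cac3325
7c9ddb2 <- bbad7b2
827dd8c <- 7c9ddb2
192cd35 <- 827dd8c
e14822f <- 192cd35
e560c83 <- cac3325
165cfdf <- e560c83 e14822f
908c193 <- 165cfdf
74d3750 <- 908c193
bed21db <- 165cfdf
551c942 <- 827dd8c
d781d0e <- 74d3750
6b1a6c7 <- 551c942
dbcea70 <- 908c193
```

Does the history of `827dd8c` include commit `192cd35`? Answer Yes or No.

No

Ancestors of 827dd8c: {09f01bf, 7c9ddb2, 827dd8c, bbad7b2, cac3325, d09634c}.
192cd35 is not in that set, so it is not an ancestor of 827dd8c.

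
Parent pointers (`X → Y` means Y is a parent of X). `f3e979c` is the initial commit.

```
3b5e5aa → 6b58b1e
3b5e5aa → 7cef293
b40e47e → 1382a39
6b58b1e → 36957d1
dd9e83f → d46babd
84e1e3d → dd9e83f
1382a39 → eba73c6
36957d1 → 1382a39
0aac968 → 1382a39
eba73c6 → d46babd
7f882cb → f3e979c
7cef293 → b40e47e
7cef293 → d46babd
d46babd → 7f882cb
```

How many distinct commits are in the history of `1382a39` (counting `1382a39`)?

5

Walking parent pointers from 1382a39: reachable set = {1382a39, 7f882cb, d46babd, eba73c6, f3e979c}.
That is 5 commits.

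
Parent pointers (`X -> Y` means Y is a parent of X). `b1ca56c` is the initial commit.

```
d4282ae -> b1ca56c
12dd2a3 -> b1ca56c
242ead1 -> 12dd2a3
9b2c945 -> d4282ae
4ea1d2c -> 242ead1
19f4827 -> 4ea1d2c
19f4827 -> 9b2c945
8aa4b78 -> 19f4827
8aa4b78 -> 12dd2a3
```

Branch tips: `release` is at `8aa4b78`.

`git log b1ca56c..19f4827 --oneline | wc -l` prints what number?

Reachable from 19f4827: {12dd2a3, 19f4827, 242ead1, 4ea1d2c, 9b2c945, b1ca56c, d4282ae}.
Reachable from b1ca56c: {b1ca56c}.
In 19f4827's history but not b1ca56c's: {12dd2a3, 19f4827, 242ead1, 4ea1d2c, 9b2c945, d4282ae} — 6 commits.

6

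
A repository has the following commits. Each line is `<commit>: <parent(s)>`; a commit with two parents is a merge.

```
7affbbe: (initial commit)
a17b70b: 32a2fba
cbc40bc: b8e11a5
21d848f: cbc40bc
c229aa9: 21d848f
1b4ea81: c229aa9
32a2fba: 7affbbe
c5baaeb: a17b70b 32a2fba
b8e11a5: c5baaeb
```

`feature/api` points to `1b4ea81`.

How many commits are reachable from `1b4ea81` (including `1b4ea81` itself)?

Walking parent pointers from 1b4ea81: reachable set = {1b4ea81, 21d848f, 32a2fba, 7affbbe, a17b70b, b8e11a5, c229aa9, c5baaeb, cbc40bc}.
That is 9 commits.

9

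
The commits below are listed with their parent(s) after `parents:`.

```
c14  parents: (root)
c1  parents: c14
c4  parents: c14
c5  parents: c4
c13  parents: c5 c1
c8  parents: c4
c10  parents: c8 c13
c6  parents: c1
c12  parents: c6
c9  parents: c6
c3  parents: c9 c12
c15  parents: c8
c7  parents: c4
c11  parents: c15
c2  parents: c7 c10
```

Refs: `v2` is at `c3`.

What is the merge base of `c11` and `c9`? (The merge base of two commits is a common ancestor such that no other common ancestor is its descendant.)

c14

Ancestors of c11: {c11, c14, c15, c4, c8}.
Ancestors of c9: {c1, c14, c6, c9}.
Common ancestors: {c14}.
The only common ancestor is c14, so it is the merge base.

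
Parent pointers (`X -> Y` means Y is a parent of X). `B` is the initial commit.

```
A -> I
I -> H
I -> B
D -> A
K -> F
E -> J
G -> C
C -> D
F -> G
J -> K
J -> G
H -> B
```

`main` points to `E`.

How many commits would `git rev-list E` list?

11

Walking parent pointers from E: reachable set = {A, B, C, D, E, F, G, H, I, J, K}.
That is 11 commits.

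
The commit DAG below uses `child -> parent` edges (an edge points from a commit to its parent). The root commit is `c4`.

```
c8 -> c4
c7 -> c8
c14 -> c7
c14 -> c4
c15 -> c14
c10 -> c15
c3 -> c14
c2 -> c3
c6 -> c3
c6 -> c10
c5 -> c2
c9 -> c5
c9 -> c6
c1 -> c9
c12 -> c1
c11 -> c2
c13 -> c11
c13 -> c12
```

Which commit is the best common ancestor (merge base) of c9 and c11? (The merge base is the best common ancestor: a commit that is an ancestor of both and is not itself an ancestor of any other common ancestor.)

c2

Ancestors of c9: {c10, c14, c15, c2, c3, c4, c5, c6, c7, c8, c9}.
Ancestors of c11: {c11, c14, c2, c3, c4, c7, c8}.
Common ancestors: {c14, c2, c3, c4, c7, c8}.
Among these, c2 is not an ancestor of any other common ancestor — it is the merge base.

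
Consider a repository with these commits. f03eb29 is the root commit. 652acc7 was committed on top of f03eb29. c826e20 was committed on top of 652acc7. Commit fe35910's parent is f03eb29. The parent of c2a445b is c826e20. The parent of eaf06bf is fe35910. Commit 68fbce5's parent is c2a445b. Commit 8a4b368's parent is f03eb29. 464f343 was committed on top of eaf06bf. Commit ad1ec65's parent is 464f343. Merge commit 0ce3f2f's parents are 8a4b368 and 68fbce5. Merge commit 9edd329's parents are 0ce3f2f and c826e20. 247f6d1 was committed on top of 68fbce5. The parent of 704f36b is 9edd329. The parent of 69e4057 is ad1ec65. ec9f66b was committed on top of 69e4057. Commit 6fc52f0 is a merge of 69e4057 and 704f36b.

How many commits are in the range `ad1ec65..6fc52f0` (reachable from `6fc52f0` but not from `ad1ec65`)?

10

Reachable from 6fc52f0: {0ce3f2f, 464f343, 652acc7, 68fbce5, 69e4057, 6fc52f0, 704f36b, 8a4b368, 9edd329, ad1ec65, c2a445b, c826e20, eaf06bf, f03eb29, fe35910}.
Reachable from ad1ec65: {464f343, ad1ec65, eaf06bf, f03eb29, fe35910}.
In 6fc52f0's history but not ad1ec65's: {0ce3f2f, 652acc7, 68fbce5, 69e4057, 6fc52f0, 704f36b, 8a4b368, 9edd329, c2a445b, c826e20} — 10 commits.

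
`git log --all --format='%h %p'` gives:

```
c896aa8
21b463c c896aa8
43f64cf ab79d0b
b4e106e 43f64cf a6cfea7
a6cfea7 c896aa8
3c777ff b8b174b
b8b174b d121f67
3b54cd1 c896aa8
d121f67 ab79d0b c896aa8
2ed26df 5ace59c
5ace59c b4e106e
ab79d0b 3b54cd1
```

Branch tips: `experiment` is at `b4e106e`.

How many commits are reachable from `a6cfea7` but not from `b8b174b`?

1

Reachable from a6cfea7: {a6cfea7, c896aa8}.
Reachable from b8b174b: {3b54cd1, ab79d0b, b8b174b, c896aa8, d121f67}.
In a6cfea7's history but not b8b174b's: {a6cfea7} — 1 commit.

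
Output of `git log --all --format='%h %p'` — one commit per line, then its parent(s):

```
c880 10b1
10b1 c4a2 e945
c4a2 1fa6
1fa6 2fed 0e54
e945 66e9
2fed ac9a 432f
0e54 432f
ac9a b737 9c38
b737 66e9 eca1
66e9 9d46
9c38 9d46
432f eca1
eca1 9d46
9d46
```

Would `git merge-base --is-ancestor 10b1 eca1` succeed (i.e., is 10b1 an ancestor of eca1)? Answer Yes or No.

No

Ancestors of eca1: {9d46, eca1}.
10b1 is not in that set, so it is not an ancestor of eca1.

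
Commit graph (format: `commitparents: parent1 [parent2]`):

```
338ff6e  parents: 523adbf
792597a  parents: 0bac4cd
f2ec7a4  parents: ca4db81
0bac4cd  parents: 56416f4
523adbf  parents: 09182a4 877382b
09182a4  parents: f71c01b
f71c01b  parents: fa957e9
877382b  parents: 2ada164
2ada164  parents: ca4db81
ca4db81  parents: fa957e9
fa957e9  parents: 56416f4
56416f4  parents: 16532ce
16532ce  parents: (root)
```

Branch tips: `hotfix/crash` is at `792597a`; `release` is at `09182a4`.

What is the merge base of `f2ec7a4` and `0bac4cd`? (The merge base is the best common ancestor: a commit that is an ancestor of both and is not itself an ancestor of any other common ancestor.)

Ancestors of f2ec7a4: {16532ce, 56416f4, ca4db81, f2ec7a4, fa957e9}.
Ancestors of 0bac4cd: {0bac4cd, 16532ce, 56416f4}.
Common ancestors: {16532ce, 56416f4}.
Among these, 56416f4 is not an ancestor of any other common ancestor — it is the merge base.

56416f4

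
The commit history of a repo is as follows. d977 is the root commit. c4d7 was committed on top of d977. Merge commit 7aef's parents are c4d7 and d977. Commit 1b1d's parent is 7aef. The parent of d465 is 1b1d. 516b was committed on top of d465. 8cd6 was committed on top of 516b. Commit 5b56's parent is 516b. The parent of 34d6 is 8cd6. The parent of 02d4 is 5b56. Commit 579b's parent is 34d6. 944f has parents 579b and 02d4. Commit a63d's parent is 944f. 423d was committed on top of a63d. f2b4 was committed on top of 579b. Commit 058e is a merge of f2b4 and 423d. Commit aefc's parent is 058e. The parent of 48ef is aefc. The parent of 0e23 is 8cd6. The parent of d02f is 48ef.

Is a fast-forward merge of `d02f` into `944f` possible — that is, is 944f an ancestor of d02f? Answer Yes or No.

A fast-forward from 944f to d02f is possible iff 944f is an ancestor of d02f.
Ancestors of d02f: {02d4, 058e, 1b1d, 34d6, 423d, 48ef, 516b, 579b, 5b56, 7aef, 8cd6, 944f, a63d, aefc, c4d7, d02f, d465, d977, f2b4}.
944f is among them, so fast-forward is possible.

Yes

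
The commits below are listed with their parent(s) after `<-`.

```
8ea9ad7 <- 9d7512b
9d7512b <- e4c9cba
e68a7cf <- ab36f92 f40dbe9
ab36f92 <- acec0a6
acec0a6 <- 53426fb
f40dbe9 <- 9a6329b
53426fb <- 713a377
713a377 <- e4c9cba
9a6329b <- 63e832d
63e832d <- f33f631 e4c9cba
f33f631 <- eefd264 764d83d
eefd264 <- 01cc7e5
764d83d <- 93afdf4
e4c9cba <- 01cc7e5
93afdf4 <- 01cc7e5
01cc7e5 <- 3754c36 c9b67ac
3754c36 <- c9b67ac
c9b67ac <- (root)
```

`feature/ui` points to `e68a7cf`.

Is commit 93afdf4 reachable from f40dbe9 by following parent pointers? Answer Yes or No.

Yes

Ancestors of f40dbe9 (commits reachable by following parents): {01cc7e5, 3754c36, 63e832d, 764d83d, 93afdf4, 9a6329b, c9b67ac, e4c9cba, eefd264, f33f631, f40dbe9}.
93afdf4 is in that set, so it is an ancestor of f40dbe9.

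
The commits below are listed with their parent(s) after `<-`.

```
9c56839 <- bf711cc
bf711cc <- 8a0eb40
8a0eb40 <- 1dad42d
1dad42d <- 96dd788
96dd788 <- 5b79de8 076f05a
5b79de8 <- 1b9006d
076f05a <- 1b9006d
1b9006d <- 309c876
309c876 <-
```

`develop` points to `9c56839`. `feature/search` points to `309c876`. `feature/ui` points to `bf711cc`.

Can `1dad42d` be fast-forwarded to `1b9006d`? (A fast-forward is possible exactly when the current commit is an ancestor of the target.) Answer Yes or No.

A fast-forward from 1dad42d to 1b9006d is possible iff 1dad42d is an ancestor of 1b9006d.
Ancestors of 1b9006d: {1b9006d, 309c876}.
1dad42d is not among them, so fast-forward is not possible.

No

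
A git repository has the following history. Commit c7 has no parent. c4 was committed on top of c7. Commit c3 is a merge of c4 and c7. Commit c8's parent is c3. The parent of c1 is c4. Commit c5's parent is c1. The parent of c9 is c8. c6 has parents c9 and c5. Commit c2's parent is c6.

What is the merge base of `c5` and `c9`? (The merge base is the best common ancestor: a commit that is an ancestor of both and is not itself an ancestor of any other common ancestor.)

c4

Ancestors of c5: {c1, c4, c5, c7}.
Ancestors of c9: {c3, c4, c7, c8, c9}.
Common ancestors: {c4, c7}.
Among these, c4 is not an ancestor of any other common ancestor — it is the merge base.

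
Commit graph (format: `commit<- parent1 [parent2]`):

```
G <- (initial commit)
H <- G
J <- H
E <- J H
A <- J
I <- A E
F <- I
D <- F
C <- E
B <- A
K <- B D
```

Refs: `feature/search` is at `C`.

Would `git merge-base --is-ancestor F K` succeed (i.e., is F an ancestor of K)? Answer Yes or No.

Ancestors of K (commits reachable by following parents): {A, B, D, E, F, G, H, I, J, K}.
F is in that set, so it is an ancestor of K.

Yes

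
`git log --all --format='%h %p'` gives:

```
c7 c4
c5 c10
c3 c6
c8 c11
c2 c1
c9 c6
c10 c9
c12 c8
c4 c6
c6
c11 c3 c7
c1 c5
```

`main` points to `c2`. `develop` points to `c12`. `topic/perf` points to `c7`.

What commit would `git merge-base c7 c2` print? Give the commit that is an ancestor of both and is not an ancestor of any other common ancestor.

c6

Ancestors of c7: {c4, c6, c7}.
Ancestors of c2: {c1, c10, c2, c5, c6, c9}.
Common ancestors: {c6}.
The only common ancestor is c6, so it is the merge base.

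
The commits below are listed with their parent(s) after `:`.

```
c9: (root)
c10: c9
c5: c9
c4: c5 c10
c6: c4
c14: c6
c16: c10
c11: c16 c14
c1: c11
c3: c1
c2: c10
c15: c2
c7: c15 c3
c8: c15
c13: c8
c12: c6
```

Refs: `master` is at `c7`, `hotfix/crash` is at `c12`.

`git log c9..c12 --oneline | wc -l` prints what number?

Reachable from c12: {c10, c12, c4, c5, c6, c9}.
Reachable from c9: {c9}.
In c12's history but not c9's: {c10, c12, c4, c5, c6} — 5 commits.

5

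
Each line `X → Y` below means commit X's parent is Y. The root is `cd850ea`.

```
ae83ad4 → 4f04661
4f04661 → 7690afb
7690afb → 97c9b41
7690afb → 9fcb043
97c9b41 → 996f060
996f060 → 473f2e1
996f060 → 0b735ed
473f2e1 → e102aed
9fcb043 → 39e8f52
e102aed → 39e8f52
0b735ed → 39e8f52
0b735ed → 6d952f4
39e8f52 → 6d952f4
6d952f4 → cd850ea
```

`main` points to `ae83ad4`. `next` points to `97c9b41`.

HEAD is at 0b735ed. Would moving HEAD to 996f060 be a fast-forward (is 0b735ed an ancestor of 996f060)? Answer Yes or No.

A fast-forward from 0b735ed to 996f060 is possible iff 0b735ed is an ancestor of 996f060.
Ancestors of 996f060: {0b735ed, 39e8f52, 473f2e1, 6d952f4, 996f060, cd850ea, e102aed}.
0b735ed is among them, so fast-forward is possible.

Yes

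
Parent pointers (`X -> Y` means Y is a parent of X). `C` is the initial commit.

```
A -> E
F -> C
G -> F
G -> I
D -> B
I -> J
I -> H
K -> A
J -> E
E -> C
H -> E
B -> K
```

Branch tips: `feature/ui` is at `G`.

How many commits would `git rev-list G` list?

Walking parent pointers from G: reachable set = {C, E, F, G, H, I, J}.
That is 7 commits.

7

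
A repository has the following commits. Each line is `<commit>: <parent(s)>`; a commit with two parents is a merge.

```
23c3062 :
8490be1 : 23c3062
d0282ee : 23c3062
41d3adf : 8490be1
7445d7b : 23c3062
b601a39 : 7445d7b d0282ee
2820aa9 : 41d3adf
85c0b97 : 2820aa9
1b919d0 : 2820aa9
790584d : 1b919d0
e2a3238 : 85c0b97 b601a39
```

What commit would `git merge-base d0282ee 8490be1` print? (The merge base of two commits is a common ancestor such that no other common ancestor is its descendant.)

Ancestors of d0282ee: {23c3062, d0282ee}.
Ancestors of 8490be1: {23c3062, 8490be1}.
Common ancestors: {23c3062}.
The only common ancestor is 23c3062, so it is the merge base.

23c3062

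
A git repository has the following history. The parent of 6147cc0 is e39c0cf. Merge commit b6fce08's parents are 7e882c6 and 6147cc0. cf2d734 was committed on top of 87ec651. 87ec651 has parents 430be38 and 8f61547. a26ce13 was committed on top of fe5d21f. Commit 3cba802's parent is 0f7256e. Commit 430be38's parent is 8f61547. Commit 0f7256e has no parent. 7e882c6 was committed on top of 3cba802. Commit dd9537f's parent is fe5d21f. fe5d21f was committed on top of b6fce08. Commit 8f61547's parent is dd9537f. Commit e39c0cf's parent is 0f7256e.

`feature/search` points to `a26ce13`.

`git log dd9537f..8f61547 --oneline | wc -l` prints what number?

Reachable from 8f61547: {0f7256e, 3cba802, 6147cc0, 7e882c6, 8f61547, b6fce08, dd9537f, e39c0cf, fe5d21f}.
Reachable from dd9537f: {0f7256e, 3cba802, 6147cc0, 7e882c6, b6fce08, dd9537f, e39c0cf, fe5d21f}.
In 8f61547's history but not dd9537f's: {8f61547} — 1 commit.

1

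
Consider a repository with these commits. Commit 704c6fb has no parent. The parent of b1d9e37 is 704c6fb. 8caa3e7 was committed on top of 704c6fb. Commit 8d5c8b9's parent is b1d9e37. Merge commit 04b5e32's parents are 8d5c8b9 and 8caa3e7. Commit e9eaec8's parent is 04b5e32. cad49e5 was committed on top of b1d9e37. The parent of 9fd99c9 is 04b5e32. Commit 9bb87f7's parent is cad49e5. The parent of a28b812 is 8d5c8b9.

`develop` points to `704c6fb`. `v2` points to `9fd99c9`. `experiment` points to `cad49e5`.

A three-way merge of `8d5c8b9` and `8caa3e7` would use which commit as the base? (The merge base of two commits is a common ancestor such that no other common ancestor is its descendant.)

Ancestors of 8d5c8b9: {704c6fb, 8d5c8b9, b1d9e37}.
Ancestors of 8caa3e7: {704c6fb, 8caa3e7}.
Common ancestors: {704c6fb}.
The only common ancestor is 704c6fb, so it is the merge base.

704c6fb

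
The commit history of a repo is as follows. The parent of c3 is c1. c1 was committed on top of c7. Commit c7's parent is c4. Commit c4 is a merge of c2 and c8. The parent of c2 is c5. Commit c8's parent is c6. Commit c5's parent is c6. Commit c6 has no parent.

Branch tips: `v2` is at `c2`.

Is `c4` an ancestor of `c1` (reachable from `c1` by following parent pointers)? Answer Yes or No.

Yes

Ancestors of c1 (commits reachable by following parents): {c1, c2, c4, c5, c6, c7, c8}.
c4 is in that set, so it is an ancestor of c1.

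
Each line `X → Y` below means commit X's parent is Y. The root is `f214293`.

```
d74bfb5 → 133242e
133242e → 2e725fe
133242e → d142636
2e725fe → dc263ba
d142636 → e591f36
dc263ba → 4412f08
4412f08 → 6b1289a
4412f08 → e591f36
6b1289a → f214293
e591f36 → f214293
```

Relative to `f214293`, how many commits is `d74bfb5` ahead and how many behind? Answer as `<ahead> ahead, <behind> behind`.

8 ahead, 0 behind

Reachable from d74bfb5: {133242e, 2e725fe, 4412f08, 6b1289a, d142636, d74bfb5, dc263ba, e591f36, f214293}.
Reachable from f214293: {f214293}.
Only in d74bfb5's history (ahead): {133242e, 2e725fe, 4412f08, 6b1289a, d142636, d74bfb5, dc263ba, e591f36} — 8.
Only in f214293's history (behind): {} — 0.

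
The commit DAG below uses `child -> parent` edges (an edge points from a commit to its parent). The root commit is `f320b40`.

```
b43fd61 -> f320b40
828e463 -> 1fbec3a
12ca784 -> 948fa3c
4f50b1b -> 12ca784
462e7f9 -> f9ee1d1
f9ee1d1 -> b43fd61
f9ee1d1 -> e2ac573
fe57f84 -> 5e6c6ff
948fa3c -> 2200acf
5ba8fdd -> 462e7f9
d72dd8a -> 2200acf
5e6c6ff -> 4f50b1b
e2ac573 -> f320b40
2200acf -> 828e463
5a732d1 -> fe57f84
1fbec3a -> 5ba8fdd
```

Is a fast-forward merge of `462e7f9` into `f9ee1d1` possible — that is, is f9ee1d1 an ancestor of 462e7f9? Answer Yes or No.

Yes

A fast-forward from f9ee1d1 to 462e7f9 is possible iff f9ee1d1 is an ancestor of 462e7f9.
Ancestors of 462e7f9: {462e7f9, b43fd61, e2ac573, f320b40, f9ee1d1}.
f9ee1d1 is among them, so fast-forward is possible.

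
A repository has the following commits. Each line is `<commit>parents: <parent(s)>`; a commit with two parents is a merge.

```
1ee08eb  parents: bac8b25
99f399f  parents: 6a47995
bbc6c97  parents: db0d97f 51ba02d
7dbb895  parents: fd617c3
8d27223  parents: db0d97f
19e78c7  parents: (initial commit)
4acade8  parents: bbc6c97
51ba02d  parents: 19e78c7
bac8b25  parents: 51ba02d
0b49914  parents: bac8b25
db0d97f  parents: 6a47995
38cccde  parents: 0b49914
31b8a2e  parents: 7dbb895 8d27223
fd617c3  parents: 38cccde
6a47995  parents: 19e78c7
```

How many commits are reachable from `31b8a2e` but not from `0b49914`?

7

Reachable from 31b8a2e: {0b49914, 19e78c7, 31b8a2e, 38cccde, 51ba02d, 6a47995, 7dbb895, 8d27223, bac8b25, db0d97f, fd617c3}.
Reachable from 0b49914: {0b49914, 19e78c7, 51ba02d, bac8b25}.
In 31b8a2e's history but not 0b49914's: {31b8a2e, 38cccde, 6a47995, 7dbb895, 8d27223, db0d97f, fd617c3} — 7 commits.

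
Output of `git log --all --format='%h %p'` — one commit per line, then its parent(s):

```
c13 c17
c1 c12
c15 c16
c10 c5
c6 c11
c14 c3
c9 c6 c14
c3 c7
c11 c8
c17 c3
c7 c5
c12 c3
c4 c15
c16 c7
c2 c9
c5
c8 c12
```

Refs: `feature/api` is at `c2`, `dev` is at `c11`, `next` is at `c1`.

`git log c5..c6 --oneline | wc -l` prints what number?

6

Reachable from c6: {c11, c12, c3, c5, c6, c7, c8}.
Reachable from c5: {c5}.
In c6's history but not c5's: {c11, c12, c3, c6, c7, c8} — 6 commits.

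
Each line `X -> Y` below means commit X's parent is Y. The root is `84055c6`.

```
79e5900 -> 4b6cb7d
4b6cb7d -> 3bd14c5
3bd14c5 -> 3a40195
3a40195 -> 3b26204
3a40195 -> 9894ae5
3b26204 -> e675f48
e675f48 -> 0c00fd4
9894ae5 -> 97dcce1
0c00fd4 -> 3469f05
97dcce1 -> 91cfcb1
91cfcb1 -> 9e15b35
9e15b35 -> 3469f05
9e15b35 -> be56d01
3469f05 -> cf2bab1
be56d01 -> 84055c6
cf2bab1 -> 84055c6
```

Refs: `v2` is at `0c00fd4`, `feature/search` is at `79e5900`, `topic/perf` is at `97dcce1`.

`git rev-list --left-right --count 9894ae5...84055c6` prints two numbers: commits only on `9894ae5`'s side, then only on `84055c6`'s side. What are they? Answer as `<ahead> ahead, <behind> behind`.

Reachable from 9894ae5: {3469f05, 84055c6, 91cfcb1, 97dcce1, 9894ae5, 9e15b35, be56d01, cf2bab1}.
Reachable from 84055c6: {84055c6}.
Only in 9894ae5's history (ahead): {3469f05, 91cfcb1, 97dcce1, 9894ae5, 9e15b35, be56d01, cf2bab1} — 7.
Only in 84055c6's history (behind): {} — 0.

7 ahead, 0 behind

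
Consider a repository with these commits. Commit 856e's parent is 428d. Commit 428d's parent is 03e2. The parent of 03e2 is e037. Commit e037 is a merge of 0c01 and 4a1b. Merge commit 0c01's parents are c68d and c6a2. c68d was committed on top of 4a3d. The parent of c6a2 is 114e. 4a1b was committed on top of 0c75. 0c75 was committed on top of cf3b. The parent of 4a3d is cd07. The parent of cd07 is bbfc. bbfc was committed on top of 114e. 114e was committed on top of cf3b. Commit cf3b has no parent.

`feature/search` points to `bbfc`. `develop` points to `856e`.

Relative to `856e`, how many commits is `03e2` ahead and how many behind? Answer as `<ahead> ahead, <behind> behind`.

0 ahead, 2 behind

Reachable from 03e2: {03e2, 0c01, 0c75, 114e, 4a1b, 4a3d, bbfc, c68d, c6a2, cd07, cf3b, e037}.
Reachable from 856e: {03e2, 0c01, 0c75, 114e, 428d, 4a1b, 4a3d, 856e, bbfc, c68d, c6a2, cd07, cf3b, e037}.
Only in 03e2's history (ahead): {} — 0.
Only in 856e's history (behind): {428d, 856e} — 2.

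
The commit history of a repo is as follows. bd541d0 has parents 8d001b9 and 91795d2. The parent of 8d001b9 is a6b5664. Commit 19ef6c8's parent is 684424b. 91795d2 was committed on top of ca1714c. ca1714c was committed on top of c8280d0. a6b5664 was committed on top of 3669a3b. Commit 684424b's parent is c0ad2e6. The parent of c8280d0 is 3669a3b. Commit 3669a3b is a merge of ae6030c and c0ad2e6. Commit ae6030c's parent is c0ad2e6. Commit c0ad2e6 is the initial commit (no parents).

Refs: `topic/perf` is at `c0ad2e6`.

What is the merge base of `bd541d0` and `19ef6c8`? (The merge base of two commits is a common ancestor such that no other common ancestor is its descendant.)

Ancestors of bd541d0: {3669a3b, 8d001b9, 91795d2, a6b5664, ae6030c, bd541d0, c0ad2e6, c8280d0, ca1714c}.
Ancestors of 19ef6c8: {19ef6c8, 684424b, c0ad2e6}.
Common ancestors: {c0ad2e6}.
The only common ancestor is c0ad2e6, so it is the merge base.

c0ad2e6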